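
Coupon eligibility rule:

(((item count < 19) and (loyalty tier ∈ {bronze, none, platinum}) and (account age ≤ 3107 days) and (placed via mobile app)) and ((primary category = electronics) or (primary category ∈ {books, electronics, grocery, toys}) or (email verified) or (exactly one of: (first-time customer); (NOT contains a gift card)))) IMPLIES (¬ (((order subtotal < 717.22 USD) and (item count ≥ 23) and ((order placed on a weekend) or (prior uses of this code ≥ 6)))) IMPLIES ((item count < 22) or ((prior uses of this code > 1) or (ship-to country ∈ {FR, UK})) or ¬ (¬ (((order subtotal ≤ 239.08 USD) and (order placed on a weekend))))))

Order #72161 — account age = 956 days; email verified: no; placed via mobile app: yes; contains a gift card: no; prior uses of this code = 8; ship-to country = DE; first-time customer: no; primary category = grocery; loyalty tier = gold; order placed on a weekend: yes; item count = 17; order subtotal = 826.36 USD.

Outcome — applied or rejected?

Atomic conditions:
  item count < 19: 17 < 19 is true
  loyalty tier ∈ {bronze, none, platinum}: gold is not in the set → false
  account age ≤ 3107 days: 956 ≤ 3107 is true
  placed via mobile app: yes → true
  primary category = electronics: grocery == electronics is false
  primary category ∈ {books, electronics, grocery, toys}: grocery is in the set → true
  email verified: no → false
  first-time customer: no → false
  NOT contains a gift card: no → true
  order subtotal < 717.22 USD: 826.36 < 717.22 is false
  item count ≥ 23: 17 ≥ 23 is false
  order placed on a weekend: yes → true
  prior uses of this code ≥ 6: 8 ≥ 6 is true
  item count < 22: 17 < 22 is true
  prior uses of this code > 1: 8 > 1 is true
  ship-to country ∈ {FR, UK}: DE is not in the set → false
  order subtotal ≤ 239.08 USD: 826.36 ≤ 239.08 is false
Combine:
[1.1] true AND false AND true AND true = false
[1.2.4] exactly-one(false, true) = true
[1.2] false OR true OR false OR true = true
[1] false AND true = false
[2.1.1.3] true OR true = true
[2.1.1] false AND false AND true = false
[2.1] NOT false = true
[2.2.2] true OR false = true
[2.2.3.1.1] false AND true = false
[2.2.3.1] NOT false = true
[2.2.3] NOT true = false
[2.2] true OR true OR false = true
[2] true → true = true
[root] false → true (antecedent false ⇒ implication holds) = true
Overall: true → applied

Applied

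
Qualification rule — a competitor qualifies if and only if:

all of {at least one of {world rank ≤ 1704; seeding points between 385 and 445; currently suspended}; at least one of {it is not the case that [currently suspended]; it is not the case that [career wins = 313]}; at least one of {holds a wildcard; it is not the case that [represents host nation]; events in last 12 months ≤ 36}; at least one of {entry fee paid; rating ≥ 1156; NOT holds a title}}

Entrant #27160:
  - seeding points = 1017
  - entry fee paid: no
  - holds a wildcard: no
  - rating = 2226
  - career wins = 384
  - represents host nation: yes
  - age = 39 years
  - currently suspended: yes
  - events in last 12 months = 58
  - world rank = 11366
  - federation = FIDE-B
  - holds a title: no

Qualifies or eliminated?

Eliminated

Atomic conditions:
  world rank ≤ 1704: 11366 ≤ 1704 is false
  seeding points between 385 and 445: 1017 in [385, 445] is false
  currently suspended: yes → true
  career wins = 313: 384 == 313 is false
  holds a wildcard: no → false
  represents host nation: yes → true
  events in last 12 months ≤ 36: 58 ≤ 36 is false
  entry fee paid: no → false
  rating ≥ 1156: 2226 ≥ 1156 is true
  NOT holds a title: no → true
Combine:
[1] false OR false OR true = true
[2.1] NOT true = false
[2.2] NOT false = true
[2] false OR true = true
[3.2] NOT true = false
[3] false OR false OR false = false
[4] false OR true OR true = true
[root] true AND true AND false AND true = false
Overall: false → eliminated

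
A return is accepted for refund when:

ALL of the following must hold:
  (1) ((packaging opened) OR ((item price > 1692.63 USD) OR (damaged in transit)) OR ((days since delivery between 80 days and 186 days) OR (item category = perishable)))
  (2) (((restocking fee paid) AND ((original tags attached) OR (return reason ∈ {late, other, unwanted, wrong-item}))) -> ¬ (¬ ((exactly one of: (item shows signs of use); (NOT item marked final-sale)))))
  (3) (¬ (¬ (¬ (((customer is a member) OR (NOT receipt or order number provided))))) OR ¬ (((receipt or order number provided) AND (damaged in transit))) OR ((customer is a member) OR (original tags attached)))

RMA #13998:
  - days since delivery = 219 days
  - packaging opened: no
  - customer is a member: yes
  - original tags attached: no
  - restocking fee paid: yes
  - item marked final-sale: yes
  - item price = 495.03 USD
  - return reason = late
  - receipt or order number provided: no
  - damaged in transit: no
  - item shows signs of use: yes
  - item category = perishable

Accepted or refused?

Accepted

Atomic conditions:
  packaging opened: no → false
  item price > 1692.63 USD: 495.03 > 1692.63 is false
  damaged in transit: no → false
  days since delivery between 80 days and 186 days: 219 in [80, 186] is false
  item category = perishable: perishable == perishable is true
  restocking fee paid: yes → true
  original tags attached: no → false
  return reason ∈ {late, other, unwanted, wrong-item}: late is in the set → true
  item shows signs of use: yes → true
  NOT item marked final-sale: yes → false
  customer is a member: yes → true
  NOT receipt or order number provided: no → true
  receipt or order number provided: no → false
Combine:
[1.2] false OR false = false
[1.3] false OR true = true
[1] false OR false OR true = true
[2.1.2] false OR true = true
[2.1] true AND true = true
[2.2.1.1] exactly-one(true, false) = true
[2.2.1] NOT true = false
[2.2] NOT false = true
[2] true → true = true
[3.1.1.1.1] true OR true = true
[3.1.1.1] NOT true = false
[3.1.1] NOT false = true
[3.1] NOT true = false
[3.2.1] false AND false = false
[3.2] NOT false = true
[3.3] true OR false = true
[3] false OR true OR true = true
[root] true AND true AND true = true
Overall: true → accepted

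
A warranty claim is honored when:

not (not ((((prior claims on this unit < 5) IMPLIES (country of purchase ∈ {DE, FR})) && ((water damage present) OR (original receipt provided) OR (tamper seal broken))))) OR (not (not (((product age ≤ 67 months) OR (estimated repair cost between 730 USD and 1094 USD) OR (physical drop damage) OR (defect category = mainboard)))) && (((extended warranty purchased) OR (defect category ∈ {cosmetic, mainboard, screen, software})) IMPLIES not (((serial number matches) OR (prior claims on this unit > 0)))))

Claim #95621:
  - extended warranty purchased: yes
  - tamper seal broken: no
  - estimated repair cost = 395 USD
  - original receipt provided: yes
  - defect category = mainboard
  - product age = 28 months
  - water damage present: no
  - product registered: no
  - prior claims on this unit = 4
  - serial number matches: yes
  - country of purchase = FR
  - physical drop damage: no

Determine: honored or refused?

Atomic conditions:
  prior claims on this unit < 5: 4 < 5 is true
  country of purchase ∈ {DE, FR}: FR is in the set → true
  water damage present: no → false
  original receipt provided: yes → true
  tamper seal broken: no → false
  product age ≤ 67 months: 28 ≤ 67 is true
  estimated repair cost between 730 USD and 1094 USD: 395 in [730, 1094] is false
  physical drop damage: no → false
  defect category = mainboard: mainboard == mainboard is true
  extended warranty purchased: yes → true
  defect category ∈ {cosmetic, mainboard, screen, software}: mainboard is in the set → true
  serial number matches: yes → true
  prior claims on this unit > 0: 4 > 0 is true
Combine:
[1.1.1.1] true → true = true
[1.1.1.2] false OR true OR false = true
[1.1.1] true AND true = true
[1.1] NOT true = false
[1] NOT false = true
[2.1.1.1] true OR false OR false OR true = true
[2.1.1] NOT true = false
[2.1] NOT false = true
[2.2.1] true OR true = true
[2.2.2.1] true OR true = true
[2.2.2] NOT true = false
[2.2] true → false = false
[2] true AND false = false
[root] true OR false = true
Overall: true → honored

Honored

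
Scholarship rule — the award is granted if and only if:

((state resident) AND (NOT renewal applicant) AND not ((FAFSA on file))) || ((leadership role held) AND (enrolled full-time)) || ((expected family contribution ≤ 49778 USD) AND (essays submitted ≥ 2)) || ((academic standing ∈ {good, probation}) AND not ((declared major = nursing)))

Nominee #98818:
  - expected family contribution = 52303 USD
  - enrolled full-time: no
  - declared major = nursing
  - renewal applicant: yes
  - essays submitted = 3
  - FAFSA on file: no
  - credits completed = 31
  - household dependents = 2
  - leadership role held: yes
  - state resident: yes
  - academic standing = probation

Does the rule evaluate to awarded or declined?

Atomic conditions:
  state resident: yes → true
  NOT renewal applicant: yes → false
  FAFSA on file: no → false
  leadership role held: yes → true
  enrolled full-time: no → false
  expected family contribution ≤ 49778 USD: 52303 ≤ 49778 is false
  essays submitted ≥ 2: 3 ≥ 2 is true
  academic standing ∈ {good, probation}: probation is in the set → true
  declared major = nursing: nursing == nursing is true
Combine:
[1.3] NOT false = true
[1] true AND false AND true = false
[2] true AND false = false
[3] false AND true = false
[4.2] NOT true = false
[4] true AND false = false
[root] false OR false OR false OR false = false
Overall: false → declined

Declined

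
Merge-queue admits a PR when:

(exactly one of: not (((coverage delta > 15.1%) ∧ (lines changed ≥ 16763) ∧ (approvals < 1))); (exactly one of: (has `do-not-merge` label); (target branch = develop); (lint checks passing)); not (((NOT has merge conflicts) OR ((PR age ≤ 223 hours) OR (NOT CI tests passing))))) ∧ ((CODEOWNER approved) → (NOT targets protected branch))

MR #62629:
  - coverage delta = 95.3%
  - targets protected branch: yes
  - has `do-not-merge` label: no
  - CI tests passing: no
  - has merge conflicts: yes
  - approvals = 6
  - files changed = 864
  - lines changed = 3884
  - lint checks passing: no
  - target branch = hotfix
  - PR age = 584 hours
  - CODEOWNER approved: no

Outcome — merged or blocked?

Atomic conditions:
  coverage delta > 15.1%: 95.3 > 15.1 is true
  lines changed ≥ 16763: 3884 ≥ 16763 is false
  approvals < 1: 6 < 1 is false
  has `do-not-merge` label: no → false
  target branch = develop: hotfix == develop is false
  lint checks passing: no → false
  NOT has merge conflicts: yes → false
  PR age ≤ 223 hours: 584 ≤ 223 is false
  NOT CI tests passing: no → true
  CODEOWNER approved: no → false
  NOT targets protected branch: yes → false
Combine:
[1.1.1] true AND false AND false = false
[1.1] NOT false = true
[1.2] exactly-one(false, false, false) = false
[1.3.1.2] false OR true = true
[1.3.1] false OR true = true
[1.3] NOT true = false
[1] exactly-one(true, false, false) = true
[2] false → false (antecedent false ⇒ implication holds) = true
[root] true AND true = true
Overall: true → merged

Merged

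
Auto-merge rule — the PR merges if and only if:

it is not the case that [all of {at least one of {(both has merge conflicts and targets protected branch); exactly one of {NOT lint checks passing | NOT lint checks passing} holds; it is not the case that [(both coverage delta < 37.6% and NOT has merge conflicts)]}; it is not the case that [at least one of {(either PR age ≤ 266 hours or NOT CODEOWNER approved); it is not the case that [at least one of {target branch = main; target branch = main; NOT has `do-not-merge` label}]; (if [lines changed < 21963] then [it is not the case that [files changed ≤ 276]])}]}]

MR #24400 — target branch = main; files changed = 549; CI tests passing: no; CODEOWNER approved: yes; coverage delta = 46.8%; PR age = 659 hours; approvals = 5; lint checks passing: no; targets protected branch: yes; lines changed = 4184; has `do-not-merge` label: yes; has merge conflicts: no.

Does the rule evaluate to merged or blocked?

Merged

Atomic conditions:
  has merge conflicts: no → false
  targets protected branch: yes → true
  NOT lint checks passing: no → true
  coverage delta < 37.6%: 46.8 < 37.6 is false
  NOT has merge conflicts: no → true
  PR age ≤ 266 hours: 659 ≤ 266 is false
  NOT CODEOWNER approved: yes → false
  target branch = main: main == main is true
  NOT has `do-not-merge` label: yes → false
  lines changed < 21963: 4184 < 21963 is true
  files changed ≤ 276: 549 ≤ 276 is false
Combine:
[1.1.1] false AND true = false
[1.1.2] exactly-one(true, true) = false
[1.1.3.1] false AND true = false
[1.1.3] NOT false = true
[1.1] false OR false OR true = true
[1.2.1.1] false OR false = false
[1.2.1.2.1] true OR true OR false = true
[1.2.1.2] NOT true = false
[1.2.1.3.2] NOT false = true
[1.2.1.3] true → true = true
[1.2.1] false OR false OR true = true
[1.2] NOT true = false
[1] true AND false = false
[root] NOT false = true
Overall: true → merged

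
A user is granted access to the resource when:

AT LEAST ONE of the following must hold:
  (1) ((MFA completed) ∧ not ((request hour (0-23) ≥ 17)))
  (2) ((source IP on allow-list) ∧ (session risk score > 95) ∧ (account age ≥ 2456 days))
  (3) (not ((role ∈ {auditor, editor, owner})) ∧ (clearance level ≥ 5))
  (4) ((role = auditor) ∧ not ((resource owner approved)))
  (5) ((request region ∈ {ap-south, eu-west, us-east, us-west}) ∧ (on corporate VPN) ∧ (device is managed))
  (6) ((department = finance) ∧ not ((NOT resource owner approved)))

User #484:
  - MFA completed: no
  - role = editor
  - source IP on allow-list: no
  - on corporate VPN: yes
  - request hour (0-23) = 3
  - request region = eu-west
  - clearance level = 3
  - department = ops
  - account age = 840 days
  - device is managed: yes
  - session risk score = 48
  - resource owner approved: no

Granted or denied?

Atomic conditions:
  MFA completed: no → false
  request hour (0-23) ≥ 17: 3 ≥ 17 is false
  source IP on allow-list: no → false
  session risk score > 95: 48 > 95 is false
  account age ≥ 2456 days: 840 ≥ 2456 is false
  role ∈ {auditor, editor, owner}: editor is in the set → true
  clearance level ≥ 5: 3 ≥ 5 is false
  role = auditor: editor == auditor is false
  resource owner approved: no → false
  request region ∈ {ap-south, eu-west, us-east, us-west}: eu-west is in the set → true
  on corporate VPN: yes → true
  device is managed: yes → true
  department = finance: ops == finance is false
  NOT resource owner approved: no → true
Combine:
[1.2] NOT false = true
[1] false AND true = false
[2] false AND false AND false = false
[3.1] NOT true = false
[3] false AND false = false
[4.2] NOT false = true
[4] false AND true = false
[5] true AND true AND true = true
[6.2] NOT true = false
[6] false AND false = false
[root] false OR false OR false OR false OR true OR false = true
Overall: true → granted

Granted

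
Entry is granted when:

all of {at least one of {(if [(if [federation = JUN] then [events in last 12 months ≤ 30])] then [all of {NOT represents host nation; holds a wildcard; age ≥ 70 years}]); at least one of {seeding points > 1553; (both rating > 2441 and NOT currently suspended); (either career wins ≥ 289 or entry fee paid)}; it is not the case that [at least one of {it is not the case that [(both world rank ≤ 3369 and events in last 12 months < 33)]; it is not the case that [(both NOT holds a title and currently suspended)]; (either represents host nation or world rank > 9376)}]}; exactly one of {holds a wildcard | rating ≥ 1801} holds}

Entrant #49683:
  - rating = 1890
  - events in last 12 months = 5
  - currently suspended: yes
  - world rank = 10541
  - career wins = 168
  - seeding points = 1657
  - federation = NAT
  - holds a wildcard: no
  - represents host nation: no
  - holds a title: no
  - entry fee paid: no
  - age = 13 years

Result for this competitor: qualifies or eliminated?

Atomic conditions:
  federation = JUN: NAT == JUN is false
  events in last 12 months ≤ 30: 5 ≤ 30 is true
  NOT represents host nation: no → true
  holds a wildcard: no → false
  age ≥ 70 years: 13 ≥ 70 is false
  seeding points > 1553: 1657 > 1553 is true
  rating > 2441: 1890 > 2441 is false
  NOT currently suspended: yes → false
  career wins ≥ 289: 168 ≥ 289 is false
  entry fee paid: no → false
  world rank ≤ 3369: 10541 ≤ 3369 is false
  events in last 12 months < 33: 5 < 33 is true
  NOT holds a title: no → true
  currently suspended: yes → true
  represents host nation: no → false
  world rank > 9376: 10541 > 9376 is true
  rating ≥ 1801: 1890 ≥ 1801 is true
Combine:
[1.1.1] false → true (antecedent false ⇒ implication holds) = true
[1.1.2] true AND false AND false = false
[1.1] true → false = false
[1.2.2] false AND false = false
[1.2.3] false OR false = false
[1.2] true OR false OR false = true
[1.3.1.1.1] false AND true = false
[1.3.1.1] NOT false = true
[1.3.1.2.1] true AND true = true
[1.3.1.2] NOT true = false
[1.3.1.3] false OR true = true
[1.3.1] true OR false OR true = true
[1.3] NOT true = false
[1] false OR true OR false = true
[2] exactly-one(false, true) = true
[root] true AND true = true
Overall: true → qualifies

Qualifies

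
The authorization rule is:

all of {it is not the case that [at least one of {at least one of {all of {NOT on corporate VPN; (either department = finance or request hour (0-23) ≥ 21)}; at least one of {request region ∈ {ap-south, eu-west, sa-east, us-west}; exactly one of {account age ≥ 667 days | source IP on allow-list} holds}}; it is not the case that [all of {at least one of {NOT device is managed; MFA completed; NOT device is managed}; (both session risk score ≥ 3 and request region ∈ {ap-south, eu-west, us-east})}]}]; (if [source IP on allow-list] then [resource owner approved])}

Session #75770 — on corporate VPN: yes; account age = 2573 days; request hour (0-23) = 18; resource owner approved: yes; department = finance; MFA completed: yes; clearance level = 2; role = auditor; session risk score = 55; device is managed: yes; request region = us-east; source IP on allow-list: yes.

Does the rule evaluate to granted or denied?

Granted

Atomic conditions:
  NOT on corporate VPN: yes → false
  department = finance: finance == finance is true
  request hour (0-23) ≥ 21: 18 ≥ 21 is false
  request region ∈ {ap-south, eu-west, sa-east, us-west}: us-east is not in the set → false
  account age ≥ 667 days: 2573 ≥ 667 is true
  source IP on allow-list: yes → true
  NOT device is managed: yes → false
  MFA completed: yes → true
  session risk score ≥ 3: 55 ≥ 3 is true
  request region ∈ {ap-south, eu-west, us-east}: us-east is in the set → true
  resource owner approved: yes → true
Combine:
[1.1.1.1.2] true OR false = true
[1.1.1.1] false AND true = false
[1.1.1.2.2] exactly-one(true, true) = false
[1.1.1.2] false OR false = false
[1.1.1] false OR false = false
[1.1.2.1.1] false OR true OR false = true
[1.1.2.1.2] true AND true = true
[1.1.2.1] true AND true = true
[1.1.2] NOT true = false
[1.1] false OR false = false
[1] NOT false = true
[2] true → true = true
[root] true AND true = true
Overall: true → granted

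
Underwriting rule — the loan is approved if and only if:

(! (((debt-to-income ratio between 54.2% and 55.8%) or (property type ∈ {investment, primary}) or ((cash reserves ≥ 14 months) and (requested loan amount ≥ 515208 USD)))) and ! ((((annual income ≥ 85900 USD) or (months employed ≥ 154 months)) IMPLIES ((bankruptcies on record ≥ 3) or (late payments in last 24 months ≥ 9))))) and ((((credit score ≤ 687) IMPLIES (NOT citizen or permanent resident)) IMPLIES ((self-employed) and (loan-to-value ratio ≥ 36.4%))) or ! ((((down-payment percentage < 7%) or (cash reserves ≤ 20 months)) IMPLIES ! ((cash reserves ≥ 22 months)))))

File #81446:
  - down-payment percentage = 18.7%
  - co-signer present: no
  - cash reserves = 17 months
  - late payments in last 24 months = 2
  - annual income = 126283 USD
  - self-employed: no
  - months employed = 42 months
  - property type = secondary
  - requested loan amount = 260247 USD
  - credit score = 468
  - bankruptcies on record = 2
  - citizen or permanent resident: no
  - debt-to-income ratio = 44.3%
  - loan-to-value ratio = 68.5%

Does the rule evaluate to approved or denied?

Denied

Atomic conditions:
  debt-to-income ratio between 54.2% and 55.8%: 44.3 in [54.2, 55.8] is false
  property type ∈ {investment, primary}: secondary is not in the set → false
  cash reserves ≥ 14 months: 17 ≥ 14 is true
  requested loan amount ≥ 515208 USD: 260247 ≥ 515208 is false
  annual income ≥ 85900 USD: 126283 ≥ 85900 is true
  months employed ≥ 154 months: 42 ≥ 154 is false
  bankruptcies on record ≥ 3: 2 ≥ 3 is false
  late payments in last 24 months ≥ 9: 2 ≥ 9 is false
  credit score ≤ 687: 468 ≤ 687 is true
  NOT citizen or permanent resident: no → true
  self-employed: no → false
  loan-to-value ratio ≥ 36.4%: 68.5 ≥ 36.4 is true
  down-payment percentage < 7%: 18.7 < 7 is false
  cash reserves ≤ 20 months: 17 ≤ 20 is true
  cash reserves ≥ 22 months: 17 ≥ 22 is false
Combine:
[1.1.1.3] true AND false = false
[1.1.1] false OR false OR false = false
[1.1] NOT false = true
[1.2.1.1] true OR false = true
[1.2.1.2] false OR false = false
[1.2.1] true → false = false
[1.2] NOT false = true
[1] true AND true = true
[2.1.1] true → true = true
[2.1.2] false AND true = false
[2.1] true → false = false
[2.2.1.1] false OR true = true
[2.2.1.2] NOT false = true
[2.2.1] true → true = true
[2.2] NOT true = false
[2] false OR false = false
[root] true AND false = false
Overall: false → denied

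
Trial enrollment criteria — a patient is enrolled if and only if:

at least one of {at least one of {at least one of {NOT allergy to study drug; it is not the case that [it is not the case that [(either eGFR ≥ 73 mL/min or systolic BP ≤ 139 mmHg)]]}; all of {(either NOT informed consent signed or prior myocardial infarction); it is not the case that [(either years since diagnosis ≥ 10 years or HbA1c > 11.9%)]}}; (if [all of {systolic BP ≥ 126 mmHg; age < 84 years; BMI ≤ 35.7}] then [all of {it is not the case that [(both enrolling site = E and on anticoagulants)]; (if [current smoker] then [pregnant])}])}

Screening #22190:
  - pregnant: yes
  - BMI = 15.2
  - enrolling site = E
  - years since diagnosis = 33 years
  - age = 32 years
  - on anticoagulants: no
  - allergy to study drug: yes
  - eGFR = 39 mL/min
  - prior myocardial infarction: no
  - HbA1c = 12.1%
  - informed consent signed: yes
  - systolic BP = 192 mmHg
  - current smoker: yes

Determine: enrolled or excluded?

Atomic conditions:
  NOT allergy to study drug: yes → false
  eGFR ≥ 73 mL/min: 39 ≥ 73 is false
  systolic BP ≤ 139 mmHg: 192 ≤ 139 is false
  NOT informed consent signed: yes → false
  prior myocardial infarction: no → false
  years since diagnosis ≥ 10 years: 33 ≥ 10 is true
  HbA1c > 11.9%: 12.1 > 11.9 is true
  systolic BP ≥ 126 mmHg: 192 ≥ 126 is true
  age < 84 years: 32 < 84 is true
  BMI ≤ 35.7: 15.2 ≤ 35.7 is true
  enrolling site = E: E == E is true
  on anticoagulants: no → false
  current smoker: yes → true
  pregnant: yes → true
Combine:
[1.1.2.1.1] false OR false = false
[1.1.2.1] NOT false = true
[1.1.2] NOT true = false
[1.1] false OR false = false
[1.2.1] false OR false = false
[1.2.2.1] true OR true = true
[1.2.2] NOT true = false
[1.2] false AND false = false
[1] false OR false = false
[2.1] true AND true AND true = true
[2.2.1.1] true AND false = false
[2.2.1] NOT false = true
[2.2.2] true → true = true
[2.2] true AND true = true
[2] true → true = true
[root] false OR true = true
Overall: true → enrolled

Enrolled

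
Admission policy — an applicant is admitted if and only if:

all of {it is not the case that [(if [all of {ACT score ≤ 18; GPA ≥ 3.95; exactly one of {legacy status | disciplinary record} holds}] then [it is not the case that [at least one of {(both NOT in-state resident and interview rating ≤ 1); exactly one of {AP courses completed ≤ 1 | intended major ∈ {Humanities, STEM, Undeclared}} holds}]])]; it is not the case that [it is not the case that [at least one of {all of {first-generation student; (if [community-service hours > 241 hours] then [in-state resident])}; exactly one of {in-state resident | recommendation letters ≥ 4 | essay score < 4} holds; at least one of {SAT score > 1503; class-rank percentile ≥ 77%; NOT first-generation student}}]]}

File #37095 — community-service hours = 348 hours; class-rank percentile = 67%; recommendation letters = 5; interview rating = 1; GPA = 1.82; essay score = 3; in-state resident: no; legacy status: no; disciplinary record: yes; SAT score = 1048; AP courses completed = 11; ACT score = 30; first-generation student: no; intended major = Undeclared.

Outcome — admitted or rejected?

Rejected

Atomic conditions:
  ACT score ≤ 18: 30 ≤ 18 is false
  GPA ≥ 3.95: 1.82 ≥ 3.95 is false
  legacy status: no → false
  disciplinary record: yes → true
  NOT in-state resident: no → true
  interview rating ≤ 1: 1 ≤ 1 is true
  AP courses completed ≤ 1: 11 ≤ 1 is false
  intended major ∈ {Humanities, STEM, Undeclared}: Undeclared is in the set → true
  first-generation student: no → false
  community-service hours > 241 hours: 348 > 241 is true
  in-state resident: no → false
  recommendation letters ≥ 4: 5 ≥ 4 is true
  essay score < 4: 3 < 4 is true
  SAT score > 1503: 1048 > 1503 is false
  class-rank percentile ≥ 77%: 67 ≥ 77 is false
  NOT first-generation student: no → true
Combine:
[1.1.1.3] exactly-one(false, true) = true
[1.1.1] false AND false AND true = false
[1.1.2.1.1] true AND true = true
[1.1.2.1.2] exactly-one(false, true) = true
[1.1.2.1] true OR true = true
[1.1.2] NOT true = false
[1.1] false → false (antecedent false ⇒ implication holds) = true
[1] NOT true = false
[2.1.1.1.2] true → false = false
[2.1.1.1] false AND false = false
[2.1.1.2] exactly-one(false, true, true) = false
[2.1.1.3] false OR false OR true = true
[2.1.1] false OR false OR true = true
[2.1] NOT true = false
[2] NOT false = true
[root] false AND true = false
Overall: false → rejected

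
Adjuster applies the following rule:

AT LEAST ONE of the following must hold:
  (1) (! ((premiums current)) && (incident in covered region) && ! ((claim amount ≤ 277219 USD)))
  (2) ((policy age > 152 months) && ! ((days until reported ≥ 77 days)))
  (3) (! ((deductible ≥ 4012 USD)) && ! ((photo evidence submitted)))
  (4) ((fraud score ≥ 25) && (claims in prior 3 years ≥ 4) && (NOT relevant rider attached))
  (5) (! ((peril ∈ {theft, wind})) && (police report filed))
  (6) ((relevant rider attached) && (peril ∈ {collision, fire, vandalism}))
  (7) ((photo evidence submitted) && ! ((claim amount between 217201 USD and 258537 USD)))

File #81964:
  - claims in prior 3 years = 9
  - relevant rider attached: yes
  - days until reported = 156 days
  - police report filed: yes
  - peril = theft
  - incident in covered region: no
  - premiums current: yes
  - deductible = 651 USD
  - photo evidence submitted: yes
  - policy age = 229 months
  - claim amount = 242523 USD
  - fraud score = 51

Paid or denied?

Atomic conditions:
  premiums current: yes → true
  incident in covered region: no → false
  claim amount ≤ 277219 USD: 242523 ≤ 277219 is true
  policy age > 152 months: 229 > 152 is true
  days until reported ≥ 77 days: 156 ≥ 77 is true
  deductible ≥ 4012 USD: 651 ≥ 4012 is false
  photo evidence submitted: yes → true
  fraud score ≥ 25: 51 ≥ 25 is true
  claims in prior 3 years ≥ 4: 9 ≥ 4 is true
  NOT relevant rider attached: yes → false
  peril ∈ {theft, wind}: theft is in the set → true
  police report filed: yes → true
  relevant rider attached: yes → true
  peril ∈ {collision, fire, vandalism}: theft is not in the set → false
  claim amount between 217201 USD and 258537 USD: 242523 in [217201, 258537] is true
Combine:
[1.1] NOT true = false
[1.3] NOT true = false
[1] false AND false AND false = false
[2.2] NOT true = false
[2] true AND false = false
[3.1] NOT false = true
[3.2] NOT true = false
[3] true AND false = false
[4] true AND true AND false = false
[5.1] NOT true = false
[5] false AND true = false
[6] true AND false = false
[7.2] NOT true = false
[7] true AND false = false
[root] false OR false OR false OR false OR false OR false OR false = false
Overall: false → denied

Denied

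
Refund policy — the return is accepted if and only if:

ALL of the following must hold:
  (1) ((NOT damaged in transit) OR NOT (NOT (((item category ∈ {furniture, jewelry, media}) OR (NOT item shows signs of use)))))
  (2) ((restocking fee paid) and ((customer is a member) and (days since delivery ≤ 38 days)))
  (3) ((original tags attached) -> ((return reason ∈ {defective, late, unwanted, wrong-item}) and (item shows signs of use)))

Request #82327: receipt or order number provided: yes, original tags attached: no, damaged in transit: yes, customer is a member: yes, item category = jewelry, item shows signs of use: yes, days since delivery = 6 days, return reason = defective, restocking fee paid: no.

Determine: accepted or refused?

Refused

Atomic conditions:
  NOT damaged in transit: yes → false
  item category ∈ {furniture, jewelry, media}: jewelry is in the set → true
  NOT item shows signs of use: yes → false
  restocking fee paid: no → false
  customer is a member: yes → true
  days since delivery ≤ 38 days: 6 ≤ 38 is true
  original tags attached: no → false
  return reason ∈ {defective, late, unwanted, wrong-item}: defective is in the set → true
  item shows signs of use: yes → true
Combine:
[1.2.1.1] true OR false = true
[1.2.1] NOT true = false
[1.2] NOT false = true
[1] false OR true = true
[2.2] true AND true = true
[2] false AND true = false
[3.2] true AND true = true
[3] false → true (antecedent false ⇒ implication holds) = true
[root] true AND false AND true = false
Overall: false → refused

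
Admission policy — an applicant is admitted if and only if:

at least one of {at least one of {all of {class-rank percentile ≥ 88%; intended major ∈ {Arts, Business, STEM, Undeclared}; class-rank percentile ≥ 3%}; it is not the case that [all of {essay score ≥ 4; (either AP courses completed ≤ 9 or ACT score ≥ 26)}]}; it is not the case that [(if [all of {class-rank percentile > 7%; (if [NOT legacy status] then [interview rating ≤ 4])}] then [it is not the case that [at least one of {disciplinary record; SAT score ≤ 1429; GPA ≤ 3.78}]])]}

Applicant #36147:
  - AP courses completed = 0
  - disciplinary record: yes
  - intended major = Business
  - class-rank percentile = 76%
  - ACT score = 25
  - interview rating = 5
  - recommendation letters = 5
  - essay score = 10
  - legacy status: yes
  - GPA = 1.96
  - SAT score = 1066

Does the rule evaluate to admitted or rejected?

Atomic conditions:
  class-rank percentile ≥ 88%: 76 ≥ 88 is false
  intended major ∈ {Arts, Business, STEM, Undeclared}: Business is in the set → true
  class-rank percentile ≥ 3%: 76 ≥ 3 is true
  essay score ≥ 4: 10 ≥ 4 is true
  AP courses completed ≤ 9: 0 ≤ 9 is true
  ACT score ≥ 26: 25 ≥ 26 is false
  class-rank percentile > 7%: 76 > 7 is true
  NOT legacy status: yes → false
  interview rating ≤ 4: 5 ≤ 4 is false
  disciplinary record: yes → true
  SAT score ≤ 1429: 1066 ≤ 1429 is true
  GPA ≤ 3.78: 1.96 ≤ 3.78 is true
Combine:
[1.1] false AND true AND true = false
[1.2.1.2] true OR false = true
[1.2.1] true AND true = true
[1.2] NOT true = false
[1] false OR false = false
[2.1.1.2] false → false (antecedent false ⇒ implication holds) = true
[2.1.1] true AND true = true
[2.1.2.1] true OR true OR true = true
[2.1.2] NOT true = false
[2.1] true → false = false
[2] NOT false = true
[root] false OR true = true
Overall: true → admitted

Admitted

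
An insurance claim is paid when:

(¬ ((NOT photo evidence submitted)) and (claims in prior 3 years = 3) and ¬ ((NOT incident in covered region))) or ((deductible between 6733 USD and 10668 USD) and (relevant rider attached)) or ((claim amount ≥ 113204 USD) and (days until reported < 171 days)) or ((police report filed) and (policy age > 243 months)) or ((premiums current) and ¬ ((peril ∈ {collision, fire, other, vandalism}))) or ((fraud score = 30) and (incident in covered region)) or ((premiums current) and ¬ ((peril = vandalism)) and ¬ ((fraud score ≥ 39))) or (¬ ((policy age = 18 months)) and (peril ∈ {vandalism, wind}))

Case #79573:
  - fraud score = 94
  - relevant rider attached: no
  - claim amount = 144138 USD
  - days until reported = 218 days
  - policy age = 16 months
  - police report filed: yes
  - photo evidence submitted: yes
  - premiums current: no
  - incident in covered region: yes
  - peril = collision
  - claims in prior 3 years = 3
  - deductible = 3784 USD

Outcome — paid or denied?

Atomic conditions:
  NOT photo evidence submitted: yes → false
  claims in prior 3 years = 3: 3 == 3 is true
  NOT incident in covered region: yes → false
  deductible between 6733 USD and 10668 USD: 3784 in [6733, 10668] is false
  relevant rider attached: no → false
  claim amount ≥ 113204 USD: 144138 ≥ 113204 is true
  days until reported < 171 days: 218 < 171 is false
  police report filed: yes → true
  policy age > 243 months: 16 > 243 is false
  premiums current: no → false
  peril ∈ {collision, fire, other, vandalism}: collision is in the set → true
  fraud score = 30: 94 == 30 is false
  incident in covered region: yes → true
  peril = vandalism: collision == vandalism is false
  fraud score ≥ 39: 94 ≥ 39 is true
  policy age = 18 months: 16 == 18 is false
  peril ∈ {vandalism, wind}: collision is not in the set → false
Combine:
[1.1] NOT false = true
[1.3] NOT false = true
[1] true AND true AND true = true
[2] false AND false = false
[3] true AND false = false
[4] true AND false = false
[5.2] NOT true = false
[5] false AND false = false
[6] false AND true = false
[7.2] NOT false = true
[7.3] NOT true = false
[7] false AND true AND false = false
[8.1] NOT false = true
[8] true AND false = false
[root] true OR false OR false OR false OR false OR false OR false OR false = true
Overall: true → paid

Paid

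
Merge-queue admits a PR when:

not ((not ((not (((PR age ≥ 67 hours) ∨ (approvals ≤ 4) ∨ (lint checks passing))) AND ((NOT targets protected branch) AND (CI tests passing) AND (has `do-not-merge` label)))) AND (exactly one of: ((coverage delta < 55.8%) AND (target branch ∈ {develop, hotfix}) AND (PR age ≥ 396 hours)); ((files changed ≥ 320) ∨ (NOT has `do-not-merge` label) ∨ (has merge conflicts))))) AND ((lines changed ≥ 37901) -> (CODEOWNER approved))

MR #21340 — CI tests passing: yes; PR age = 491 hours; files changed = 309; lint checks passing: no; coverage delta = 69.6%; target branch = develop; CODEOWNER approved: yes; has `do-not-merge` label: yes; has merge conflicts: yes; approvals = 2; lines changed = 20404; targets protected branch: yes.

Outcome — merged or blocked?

Atomic conditions:
  PR age ≥ 67 hours: 491 ≥ 67 is true
  approvals ≤ 4: 2 ≤ 4 is true
  lint checks passing: no → false
  NOT targets protected branch: yes → false
  CI tests passing: yes → true
  has `do-not-merge` label: yes → true
  coverage delta < 55.8%: 69.6 < 55.8 is false
  target branch ∈ {develop, hotfix}: develop is in the set → true
  PR age ≥ 396 hours: 491 ≥ 396 is true
  files changed ≥ 320: 309 ≥ 320 is false
  NOT has `do-not-merge` label: yes → false
  has merge conflicts: yes → true
  lines changed ≥ 37901: 20404 ≥ 37901 is false
  CODEOWNER approved: yes → true
Combine:
[1.1.1.1.1.1] true OR true OR false = true
[1.1.1.1.1] NOT true = false
[1.1.1.1.2] false AND true AND true = false
[1.1.1.1] false AND false = false
[1.1.1] NOT false = true
[1.1.2.1] false AND true AND true = false
[1.1.2.2] false OR false OR true = true
[1.1.2] exactly-one(false, true) = true
[1.1] true AND true = true
[1] NOT true = false
[2] false → true (antecedent false ⇒ implication holds) = true
[root] false AND true = false
Overall: false → blocked

Blocked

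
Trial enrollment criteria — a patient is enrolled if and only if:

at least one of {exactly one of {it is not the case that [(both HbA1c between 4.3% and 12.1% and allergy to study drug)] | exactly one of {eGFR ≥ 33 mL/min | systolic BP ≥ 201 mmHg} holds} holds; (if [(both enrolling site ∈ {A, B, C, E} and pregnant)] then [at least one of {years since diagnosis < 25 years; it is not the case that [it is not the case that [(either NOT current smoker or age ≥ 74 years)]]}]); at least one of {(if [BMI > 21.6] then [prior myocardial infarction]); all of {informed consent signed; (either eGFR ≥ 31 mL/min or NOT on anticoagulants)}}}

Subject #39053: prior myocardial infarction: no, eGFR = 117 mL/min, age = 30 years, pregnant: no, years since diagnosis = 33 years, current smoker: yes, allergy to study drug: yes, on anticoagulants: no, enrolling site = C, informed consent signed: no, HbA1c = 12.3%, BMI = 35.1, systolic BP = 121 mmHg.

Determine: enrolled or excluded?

Enrolled

Atomic conditions:
  HbA1c between 4.3% and 12.1%: 12.3 in [4.3, 12.1] is false
  allergy to study drug: yes → true
  eGFR ≥ 33 mL/min: 117 ≥ 33 is true
  systolic BP ≥ 201 mmHg: 121 ≥ 201 is false
  enrolling site ∈ {A, B, C, E}: C is in the set → true
  pregnant: no → false
  years since diagnosis < 25 years: 33 < 25 is false
  NOT current smoker: yes → false
  age ≥ 74 years: 30 ≥ 74 is false
  BMI > 21.6: 35.1 > 21.6 is true
  prior myocardial infarction: no → false
  informed consent signed: no → false
  eGFR ≥ 31 mL/min: 117 ≥ 31 is true
  NOT on anticoagulants: no → true
Combine:
[1.1.1] false AND true = false
[1.1] NOT false = true
[1.2] exactly-one(true, false) = true
[1] exactly-one(true, true) = false
[2.1] true AND false = false
[2.2.2.1.1] false OR false = false
[2.2.2.1] NOT false = true
[2.2.2] NOT true = false
[2.2] false OR false = false
[2] false → false (antecedent false ⇒ implication holds) = true
[3.1] true → false = false
[3.2.2] true OR true = true
[3.2] false AND true = false
[3] false OR false = false
[root] false OR true OR false = true
Overall: true → enrolled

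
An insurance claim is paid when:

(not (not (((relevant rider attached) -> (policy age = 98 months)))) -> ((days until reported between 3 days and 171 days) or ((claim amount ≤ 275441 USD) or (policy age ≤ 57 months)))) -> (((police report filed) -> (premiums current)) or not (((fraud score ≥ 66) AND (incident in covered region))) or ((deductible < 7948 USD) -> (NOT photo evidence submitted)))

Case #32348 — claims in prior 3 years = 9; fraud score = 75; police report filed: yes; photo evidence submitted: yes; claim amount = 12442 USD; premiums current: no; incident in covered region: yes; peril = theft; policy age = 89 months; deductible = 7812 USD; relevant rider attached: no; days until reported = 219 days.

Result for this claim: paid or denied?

Atomic conditions:
  relevant rider attached: no → false
  policy age = 98 months: 89 == 98 is false
  days until reported between 3 days and 171 days: 219 in [3, 171] is false
  claim amount ≤ 275441 USD: 12442 ≤ 275441 is true
  policy age ≤ 57 months: 89 ≤ 57 is false
  police report filed: yes → true
  premiums current: no → false
  fraud score ≥ 66: 75 ≥ 66 is true
  incident in covered region: yes → true
  deductible < 7948 USD: 7812 < 7948 is true
  NOT photo evidence submitted: yes → false
Combine:
[1.1.1.1] false → false (antecedent false ⇒ implication holds) = true
[1.1.1] NOT true = false
[1.1] NOT false = true
[1.2.2] true OR false = true
[1.2] false OR true = true
[1] true → true = true
[2.1] true → false = false
[2.2.1] true AND true = true
[2.2] NOT true = false
[2.3] true → false = false
[2] false OR false OR false = false
[root] true → false = false
Overall: false → denied

Denied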